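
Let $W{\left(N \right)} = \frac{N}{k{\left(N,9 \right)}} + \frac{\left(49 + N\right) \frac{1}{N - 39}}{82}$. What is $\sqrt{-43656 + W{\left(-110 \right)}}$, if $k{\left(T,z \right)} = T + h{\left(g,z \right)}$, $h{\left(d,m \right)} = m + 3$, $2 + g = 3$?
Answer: $\frac{i \sqrt{319322151194034}}{85526} \approx 208.94 i$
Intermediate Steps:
$g = 1$ ($g = -2 + 3 = 1$)
$h{\left(d,m \right)} = 3 + m$
$k{\left(T,z \right)} = 3 + T + z$ ($k{\left(T,z \right)} = T + \left(3 + z\right) = 3 + T + z$)
$W{\left(N \right)} = \frac{N}{12 + N} + \frac{49 + N}{82 \left(-39 + N\right)}$ ($W{\left(N \right)} = \frac{N}{3 + N + 9} + \frac{\left(49 + N\right) \frac{1}{N - 39}}{82} = \frac{N}{12 + N} + \frac{49 + N}{-39 + N} \frac{1}{82} = \frac{N}{12 + N} + \frac{49 + N}{82 \left(-39 + N\right)}$)
$\sqrt{-43656 + W{\left(-110 \right)}} = \sqrt{-43656 + \frac{588 - -345070 + 83 \left(-110\right)^{2}}{82 \left(-468 + \left(-110\right)^{2} - -2970\right)}} = \sqrt{-43656 + \frac{588 + 345070 + 83 \cdot 12100}{82 \left(-468 + 12100 + 2970\right)}} = \sqrt{-43656 + \frac{588 + 345070 + 1004300}{82 \cdot 14602}} = \sqrt{-43656 + \frac{1}{82} \cdot \frac{1}{14602} \cdot 1349958} = \sqrt{-43656 + \frac{674979}{598682}} = \sqrt{- \frac{26135386413}{598682}} = \frac{i \sqrt{319322151194034}}{85526}$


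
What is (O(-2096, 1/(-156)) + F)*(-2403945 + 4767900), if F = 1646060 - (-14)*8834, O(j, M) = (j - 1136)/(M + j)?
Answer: 1367934408575844120/326977 ≈ 4.1836e+12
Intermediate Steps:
O(j, M) = (-1136 + j)/(M + j)
F = 1769736 (F = 1646060 - 1*(-123676) = 1646060 + 123676 = 1769736)
(O(-2096, 1/(-156)) + F)*(-2403945 + 4767900) = ((-1136 - 2096)/(1/(-156) - 2096) + 1769736)*(-2403945 + 4767900) = (-3232/(-1/156 - 2096) + 1769736)*2363955 = (-3232/(-326977/156) + 1769736)*2363955 = (-156/326977*(-3232) + 1769736)*2363955 = (504192/326977 + 1769736)*2363955 = (578663472264/326977)*2363955 = 1367934408575844120/326977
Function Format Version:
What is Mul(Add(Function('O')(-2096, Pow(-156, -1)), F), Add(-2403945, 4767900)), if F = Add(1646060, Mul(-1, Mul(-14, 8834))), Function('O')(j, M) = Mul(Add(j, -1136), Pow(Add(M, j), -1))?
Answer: Rational(1367934408575844120, 326977) ≈ 4.1836e+12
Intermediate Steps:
Function('O')(j, M) = Mul(Pow(Add(M, j), -1), Add(-1136, j)) (Function('O')(j, M) = Mul(Add(-1136, j), Pow(Add(M, j), -1)) = Mul(Pow(Add(M, j), -1), Add(-1136, j)))
F = 1769736 (F = Add(1646060, Mul(-1, -123676)) = Add(1646060, 123676) = 1769736)
Mul(Add(Function('O')(-2096, Pow(-156, -1)), F), Add(-2403945, 4767900)) = Mul(Add(Mul(Pow(Add(Pow(-156, -1), -2096), -1), Add(-1136, -2096)), 1769736), Add(-2403945, 4767900)) = Mul(Add(Mul(Pow(Add(Rational(-1, 156), -2096), -1), -3232), 1769736), 2363955) = Mul(Add(Mul(Pow(Rational(-326977, 156), -1), -3232), 1769736), 2363955) = Mul(Add(Mul(Rational(-156, 326977), -3232), 1769736), 2363955) = Mul(Add(Rational(504192, 326977), 1769736), 2363955) = Mul(Rational(578663472264, 326977), 2363955) = Rational(1367934408575844120, 326977)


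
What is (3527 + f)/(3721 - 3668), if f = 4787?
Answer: 8314/53 ≈ 156.87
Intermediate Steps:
(3527 + f)/(3721 - 3668) = (3527 + 4787)/(3721 - 3668) = 8314/53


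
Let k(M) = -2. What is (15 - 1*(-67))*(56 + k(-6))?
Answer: 4428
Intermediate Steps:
(15 - 1*(-67))*(56 + k(-6)) = (15 - 1*(-67))*(56 - 2) = (15 + 67)*54 = 82*54 = 4428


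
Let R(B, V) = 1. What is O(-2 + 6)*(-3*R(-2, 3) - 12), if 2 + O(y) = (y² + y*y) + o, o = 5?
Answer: -525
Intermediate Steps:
O(y) = 3 + 2*y² (O(y) = -2 + ((y² + y*y) + 5) = -2 + ((y² + y²) + 5) = -2 + (2*y² + 5) = -2 + (5 + 2*y²) = 3 + 2*y²)
O(-2 + 6)*(-3*R(-2, 3) - 12) = (3 + 2*(-2 + 6)²)*(-3*1 - 12) = (3 + 2*4²)*(-3 - 12) = (3 + 2*16)*(-15) = (3 + 32)*(-15) = 35*(-15) = -525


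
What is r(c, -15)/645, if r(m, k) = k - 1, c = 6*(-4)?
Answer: -16/645 ≈ -0.024806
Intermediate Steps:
c = -24
r(m, k) = -1 + k
r(c, -15)/645 = (-1 - 15)/645 = -16*1/645 = -16/645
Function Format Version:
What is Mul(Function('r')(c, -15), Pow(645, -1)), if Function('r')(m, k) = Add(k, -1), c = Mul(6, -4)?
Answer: Rational(-16, 645) ≈ -0.024806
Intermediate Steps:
c = -24
Function('r')(m, k) = Add(-1, k)
Mul(Function('r')(c, -15), Pow(645, -1)) = Mul(Add(-1, -15), Pow(645, -1)) = Mul(-16, Rational(1, 645)) = Rational(-16, 645)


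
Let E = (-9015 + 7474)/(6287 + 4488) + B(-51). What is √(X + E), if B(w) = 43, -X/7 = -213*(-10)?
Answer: 3*I*√7671487094/2155 ≈ 121.93*I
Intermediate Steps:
X = -14910 (X = -(-1491)*(-10) = -7*2130 = -14910)
E = 461784/10775 (E = (-9015 + 7474)/(6287 + 4488) + 43 = -1541/10775 + 43 = 461784/10775 ≈ 42.857)
√(X + E) = √(-14910 + 461784/10775) = √(-160193466/10775) = 3*I*√7671487094/2155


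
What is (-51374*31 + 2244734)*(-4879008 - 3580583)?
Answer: -5516837674740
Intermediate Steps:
(-51374*31 + 2244734)*(-4879008 - 3580583) = (-1592594 + 2244734)*(-8459591) = 652140*(-8459591) = -5516837674740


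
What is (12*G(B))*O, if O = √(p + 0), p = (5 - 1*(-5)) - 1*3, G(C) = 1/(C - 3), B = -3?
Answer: -2*√7 ≈ -5.2915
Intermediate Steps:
G(C) = 1/(-3 + C)
p = 7 (p = (5 + 5) - 3 = 10 - 3 = 7)
O = √7 (O = √(7 + 0) = √7 ≈ 2.6458)
(12*G(B))*O = (12/(-3 - 3))*√7 = (12/(-6))*√7 = (12*(-⅙))*√7 = -2*√7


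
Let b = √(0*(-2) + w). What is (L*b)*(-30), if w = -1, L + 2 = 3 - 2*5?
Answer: 270*I ≈ 270.0*I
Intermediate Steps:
L = -9 (L = -2 + (3 - 2*5) = -2 + (3 - 10) = -2 - 7 = -9)
b = I (b = √(0*(-2) - 1) = √(0 - 1) = √(-1) = I ≈ 1.0*I)
(L*b)*(-30) = -9*I*(-30) = 270*I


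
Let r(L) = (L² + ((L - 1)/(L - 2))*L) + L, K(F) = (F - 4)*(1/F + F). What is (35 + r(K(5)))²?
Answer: 219424969/40000 ≈ 5485.6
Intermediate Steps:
K(F) = (-4 + F)*(F + 1/F)
r(L) = L + L² + L*(-1 + L)/(-2 + L) (r(L) = (L² + ((-1 + L)/(-2 + L))*L) + L = (L² + L*(-1 + L)/(-2 + L)) + L = L + L² + L*(-1 + L)/(-2 + L))
(35 + r(K(5)))² = (35 + (1 + 5² - 4*5 - 4/5)*(-3 + (1 + 5² - 4*5 - 4/5)²)/(-2 + (1 + 5² - 4*5 - 4/5)))² = (35 + (1 + 25 - 20 - 4*⅕)*(-3 + (1 + 25 - 20 - 4*⅕)²)/(-2 + (1 + 25 - 20 - 4*⅕)))² = (35 + (1 + 25 - 20 - ⅘)*(-3 + (1 + 25 - 20 - ⅘)²)/(-2 + (1 + 25 - 20 - ⅘)))² = (35 + 26*(-3 + (26/5)²)/(5*(-2 + 26/5)))² = (35 + 26*(-3 + 676/25)/(5*(16/5)))² = (35 + (26/5)*(5/16)*(601/25))² = (35 + 7813/200)² = (14813/200)² = 219424969/40000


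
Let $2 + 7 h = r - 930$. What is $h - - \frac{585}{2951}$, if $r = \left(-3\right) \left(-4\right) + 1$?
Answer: $- \frac{208298}{1589} \approx -131.09$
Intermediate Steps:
$r = 13$ ($r = 12 + 1 = 13$)
$h = - \frac{919}{7}$ ($h = - \frac{2}{7} + \frac{13 - 930}{7} = - \frac{2}{7} + \frac{1}{7} \left(-917\right) = - \frac{2}{7} - 131 = - \frac{919}{7} \approx -131.29$)
$h - - \frac{585}{2951} = - \frac{919}{7} - - \frac{585}{2951} = - \frac{919}{7} - \left(-585\right) \frac{1}{2951} = - \frac{919}{7} - - \frac{45}{227} = - \frac{919}{7} + \frac{45}{227} = - \frac{208298}{1589}$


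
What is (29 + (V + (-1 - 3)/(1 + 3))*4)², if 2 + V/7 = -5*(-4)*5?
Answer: 7667361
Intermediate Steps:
V = 686 (V = -14 + 7*(-5*(-4)*5) = -14 + 7*(20*5) = -14 + 7*100 = -14 + 700 = 686)
(29 + (V + (-1 - 3)/(1 + 3))*4)² = (29 + (686 + (-1 - 3)/(1 + 3))*4)² = (29 + (686 - 4/4)*4)² = (29 + (686 - 4*¼)*4)² = (29 + (686 - 1)*4)² = (29 + 685*4)² = (29 + 2740)² = 2769² = 7667361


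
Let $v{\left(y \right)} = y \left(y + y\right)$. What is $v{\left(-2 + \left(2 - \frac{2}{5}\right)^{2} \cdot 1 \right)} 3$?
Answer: $\frac{1176}{625} \approx 1.8816$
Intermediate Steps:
$v{\left(y \right)} = 2 y^{2}$ ($v{\left(y \right)} = y 2 y = 2 y^{2}$)
$v{\left(-2 + \left(2 - \frac{2}{5}\right)^{2} \cdot 1 \right)} 3 = 2 \left(-2 + \left(2 - \frac{2}{5}\right)^{2} \cdot 1\right)^{2} \cdot 3 = 2 \left(-2 + \left(\frac{8}{5}\right)^{2} \cdot 1\right)^{2} \cdot 3 = 2 \left(-2 + \frac{64}{25} \cdot 1\right)^{2} \cdot 3 = 2 \left(-2 + \frac{64}{25}\right)^{2} \cdot 3 = 2 \left(\frac{14}{25}\right)^{2} \cdot 3 = 2 \cdot \frac{196}{625} \cdot 3 = \frac{392}{625} \cdot 3 = \frac{1176}{625}$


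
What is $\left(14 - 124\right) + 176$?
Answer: $66$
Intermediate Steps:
$\left(14 - 124\right) + 176 = -110 + 176 = 66$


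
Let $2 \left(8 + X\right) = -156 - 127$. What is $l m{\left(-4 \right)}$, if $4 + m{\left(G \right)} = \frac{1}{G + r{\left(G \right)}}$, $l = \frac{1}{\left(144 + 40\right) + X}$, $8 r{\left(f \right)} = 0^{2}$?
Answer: $- \frac{17}{138} \approx -0.12319$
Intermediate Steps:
$X = - \frac{299}{2}$ ($X = -8 + \frac{-156 - 127}{2} = -8 + \frac{1}{2} \left(-283\right) = -8 - \frac{283}{2} = - \frac{299}{2} \approx -149.5$)
$r{\left(f \right)} = 0$ ($r{\left(f \right)} = \frac{0^{2}}{8} = \frac{1}{8} \cdot 0 = 0$)
$l = \frac{2}{69}$ ($l = \frac{1}{\left(144 + 40\right) - \frac{299}{2}} = \frac{1}{184 - \frac{299}{2}} = \frac{1}{\frac{69}{2}} = \frac{2}{69} \approx 0.028986$)
$m{\left(G \right)} = -4 + \frac{1}{G}$ ($m{\left(G \right)} = -4 + \frac{1}{G + 0} = -4 + \frac{1}{G}$)
$l m{\left(-4 \right)} = \frac{2 \left(-4 + \frac{1}{-4}\right)}{69} = \frac{2 \left(-4 - \frac{1}{4}\right)}{69} = \frac{2}{69} \left(- \frac{17}{4}\right) = - \frac{17}{138}$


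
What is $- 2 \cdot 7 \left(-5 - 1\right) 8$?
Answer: $672$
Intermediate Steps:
$- 2 \cdot 7 \left(-5 - 1\right) 8 = - 2 \cdot 7 \left(-6\right) 8 = - 2 \left(\left(-42\right) 8\right) = \left(-2\right) \left(-336\right) = 672$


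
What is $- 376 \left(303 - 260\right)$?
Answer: $-16168$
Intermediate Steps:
$- 376 \left(303 - 260\right) = \left(-376\right) 43 = -16168$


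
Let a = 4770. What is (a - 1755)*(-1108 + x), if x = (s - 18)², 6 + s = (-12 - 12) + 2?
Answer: 3039120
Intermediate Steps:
s = -28 (s = -6 + ((-12 - 12) + 2) = -6 + (-24 + 2) = -6 - 22 = -28)
x = 2116 (x = (-28 - 18)² = (-46)² = 2116)
(a - 1755)*(-1108 + x) = (4770 - 1755)*(-1108 + 2116) = 3015*1008 = 3039120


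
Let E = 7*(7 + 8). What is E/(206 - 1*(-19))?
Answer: 7/15 ≈ 0.46667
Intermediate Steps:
E = 105 (E = 7*15 = 105)
E/(206 - 1*(-19)) = 105/(206 - 1*(-19)) = 105/(206 + 19) = 105/225 = 105*(1/225) = 7/15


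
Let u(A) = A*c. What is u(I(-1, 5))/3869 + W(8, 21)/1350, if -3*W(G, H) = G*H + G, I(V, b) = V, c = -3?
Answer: -334397/7834725 ≈ -0.042681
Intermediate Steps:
W(G, H) = -G/3 - G*H/3 (W(G, H) = -(G*H + G)/3 = -(G + G*H)/3 = -G/3 - G*H/3)
u(A) = -3*A (u(A) = A*(-3) = -3*A)
u(I(-1, 5))/3869 + W(8, 21)/1350 = -3*(-1)/3869 - ⅓*8*(1 + 21)/1350 = 3*(1/3869) - ⅓*8*22*(1/1350) = 3/3869 - 176/3*1/1350 = 3/3869 - 88/2025 = -334397/7834725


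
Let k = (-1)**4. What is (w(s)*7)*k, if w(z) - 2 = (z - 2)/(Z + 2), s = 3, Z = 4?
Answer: 91/6 ≈ 15.167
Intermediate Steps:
w(z) = 5/3 + z/6 (w(z) = 2 + (z - 2)/(4 + 2) = 2 + (-2 + z)/6 = 2 + (-2 + z)*(1/6) = 2 + (-1/3 + z/6) = 5/3 + z/6)
k = 1
(w(s)*7)*k = ((5/3 + (1/6)*3)*7)*1 = ((5/3 + 1/2)*7)*1 = ((13/6)*7)*1 = (91/6)*1 = 91/6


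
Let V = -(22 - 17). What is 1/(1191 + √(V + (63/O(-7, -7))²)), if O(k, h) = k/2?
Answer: 1191/1418162 - √319/1418162 ≈ 0.00082722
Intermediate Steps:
O(k, h) = k/2 (O(k, h) = k*(½) = k/2)
V = -5 (V = -1*5 = -5)
1/(1191 + √(V + (63/O(-7, -7))²)) = 1/(1191 + √(-5 + (63/(((½)*(-7))))²)) = 1/(1191 + √(-5 + (63/(-7/2))²)) = 1/(1191 + √(-5 + (63*(-2/7))²)) = 1/(1191 + √(-5 + (-18)²)) = 1/(1191 + √(-5 + 324)) = 1/(1191 + √319)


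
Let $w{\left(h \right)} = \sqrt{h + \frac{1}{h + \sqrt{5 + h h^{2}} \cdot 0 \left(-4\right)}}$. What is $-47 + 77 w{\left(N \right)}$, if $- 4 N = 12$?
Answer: $-47 + \frac{77 i \sqrt{30}}{3} \approx -47.0 + 140.58 i$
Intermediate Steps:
$N = -3$ ($N = \left(- \frac{1}{4}\right) 12 = -3$)
$w{\left(h \right)} = \sqrt{h + \frac{1}{h}}$ ($w{\left(h \right)} = \sqrt{h + \frac{1}{h + \sqrt{5 + h^{3}} \cdot 0 \left(-4\right)}} = \sqrt{h + \frac{1}{h + 0 \left(-4\right)}} = \sqrt{h + \frac{1}{h + 0}} = \sqrt{h + \frac{1}{h}}$)
$-47 + 77 w{\left(N \right)} = -47 + 77 \sqrt{-3 + \frac{1}{-3}} = -47 + 77 \sqrt{-3 - \frac{1}{3}} = -47 + 77 \sqrt{- \frac{10}{3}} = -47 + 77 \frac{i \sqrt{30}}{3} = -47 + \frac{77 i \sqrt{30}}{3}$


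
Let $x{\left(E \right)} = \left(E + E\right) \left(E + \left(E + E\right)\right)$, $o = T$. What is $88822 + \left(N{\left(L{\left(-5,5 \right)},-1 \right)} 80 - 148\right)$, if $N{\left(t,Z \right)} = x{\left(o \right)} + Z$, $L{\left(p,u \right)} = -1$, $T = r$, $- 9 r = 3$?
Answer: $\frac{265942}{3} \approx 88647.0$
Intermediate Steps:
$r = - \frac{1}{3}$ ($r = \left(- \frac{1}{9}\right) 3 = - \frac{1}{3} \approx -0.33333$)
$T = - \frac{1}{3} \approx -0.33333$
$o = - \frac{1}{3} \approx -0.33333$
$x{\left(E \right)} = 6 E^{2}$ ($x{\left(E \right)} = 2 E \left(E + 2 E\right) = 2 E 3 E = 6 E^{2}$)
$N{\left(t,Z \right)} = \frac{2}{3} + Z$ ($N{\left(t,Z \right)} = 6 \left(- \frac{1}{3}\right)^{2} + Z = 6 \cdot \frac{1}{9} + Z = \frac{2}{3} + Z$)
$88822 + \left(N{\left(L{\left(-5,5 \right)},-1 \right)} 80 - 148\right) = 88822 - \left(148 - \left(\frac{2}{3} - 1\right) 80\right) = 88822 - \frac{524}{3} = \frac{265942}{3}$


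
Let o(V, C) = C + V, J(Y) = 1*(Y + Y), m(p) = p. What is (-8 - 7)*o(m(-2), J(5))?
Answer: -120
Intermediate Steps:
J(Y) = 2*Y (J(Y) = 1*(2*Y) = 2*Y)
(-8 - 7)*o(m(-2), J(5)) = (-8 - 7)*(2*5 - 2) = -15*(10 - 2) = -15*8 = -120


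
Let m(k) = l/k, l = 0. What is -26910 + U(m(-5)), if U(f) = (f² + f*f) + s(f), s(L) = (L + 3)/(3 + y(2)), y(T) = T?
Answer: -134547/5 ≈ -26909.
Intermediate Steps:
s(L) = ⅗ + L/5 (s(L) = (L + 3)/(3 + 2) = (3 + L)/5 = (3 + L)*(⅕) = ⅗ + L/5)
m(k) = 0 (m(k) = 0/k = 0)
U(f) = ⅗ + 2*f² + f/5 (U(f) = (f² + f*f) + (⅗ + f/5) = (f² + f²) + (⅗ + f/5) = 2*f² + (⅗ + f/5) = ⅗ + 2*f² + f/5)
-26910 + U(m(-5)) = -26910 + (⅗ + 2*0² + (⅕)*0) = -26910 + (⅗ + 2*0 + 0) = -26910 + (⅗ + 0 + 0) = -26910 + ⅗ = -134547/5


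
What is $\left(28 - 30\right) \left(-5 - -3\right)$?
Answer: $4$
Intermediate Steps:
$\left(28 - 30\right) \left(-5 - -3\right) = - 2 \left(-5 + 3\right) = \left(-2\right) \left(-2\right) = 4$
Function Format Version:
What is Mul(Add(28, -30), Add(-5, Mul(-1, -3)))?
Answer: 4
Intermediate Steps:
Mul(Add(28, -30), Add(-5, Mul(-1, -3))) = Mul(-2, Add(-5, 3)) = Mul(-2, -2) = 4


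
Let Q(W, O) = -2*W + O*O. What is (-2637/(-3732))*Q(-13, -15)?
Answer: 220629/1244 ≈ 177.35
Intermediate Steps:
Q(W, O) = O² - 2*W (Q(W, O) = -2*W + O² = O² - 2*W)
(-2637/(-3732))*Q(-13, -15) = (-2637/(-3732))*((-15)² - 2*(-13)) = (-2637*(-1/3732))*(225 + 26) = (879/1244)*251 = 220629/1244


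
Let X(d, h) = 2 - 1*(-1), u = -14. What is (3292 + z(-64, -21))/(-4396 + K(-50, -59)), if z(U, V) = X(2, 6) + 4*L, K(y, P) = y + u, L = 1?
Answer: -3299/4460 ≈ -0.73969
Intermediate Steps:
K(y, P) = -14 + y (K(y, P) = y - 14 = -14 + y)
X(d, h) = 3 (X(d, h) = 2 + 1 = 3)
z(U, V) = 7 (z(U, V) = 3 + 4*1 = 3 + 4 = 7)
(3292 + z(-64, -21))/(-4396 + K(-50, -59)) = (3292 + 7)/(-4396 + (-14 - 50)) = 3299/(-4396 - 64) = 3299/(-4460) = 3299*(-1/4460) = -3299/4460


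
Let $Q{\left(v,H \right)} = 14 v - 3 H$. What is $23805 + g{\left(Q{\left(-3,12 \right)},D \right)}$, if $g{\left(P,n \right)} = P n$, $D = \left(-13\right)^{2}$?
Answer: $10623$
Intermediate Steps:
$D = 169$
$Q{\left(v,H \right)} = - 3 H + 14 v$
$23805 + g{\left(Q{\left(-3,12 \right)},D \right)} = 23805 + \left(\left(-3\right) 12 + 14 \left(-3\right)\right) 169 = 23805 + \left(-36 - 42\right) 169 = 23805 - 13182 = 10623$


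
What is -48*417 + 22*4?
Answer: -19928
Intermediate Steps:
-48*417 + 22*4 = -20016 + 88 = -19928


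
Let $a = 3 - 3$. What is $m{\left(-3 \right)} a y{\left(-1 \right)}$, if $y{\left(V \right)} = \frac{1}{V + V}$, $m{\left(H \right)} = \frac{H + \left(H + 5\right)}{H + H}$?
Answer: $0$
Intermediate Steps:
$m{\left(H \right)} = \frac{5 + 2 H}{2 H}$ ($m{\left(H \right)} = \frac{H + \left(5 + H\right)}{2 H} = \left(5 + 2 H\right) \frac{1}{2 H} = \frac{5 + 2 H}{2 H}$)
$a = 0$ ($a = 3 - 3 = 0$)
$y{\left(V \right)} = \frac{1}{2 V}$
$m{\left(-3 \right)} a y{\left(-1 \right)} = \frac{\frac{5}{2} - 3}{-3} \cdot 0 \frac{1}{2 \left(-1\right)} = \left(- \frac{1}{3}\right) \left(- \frac{1}{2}\right) 0 \cdot \frac{1}{2} \left(-1\right) = \frac{1}{6} \cdot 0 \left(- \frac{1}{2}\right) = 0 \left(- \frac{1}{2}\right) = 0$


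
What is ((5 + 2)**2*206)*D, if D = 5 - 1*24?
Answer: -191786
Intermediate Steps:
D = -19 (D = 5 - 24 = -19)
((5 + 2)**2*206)*D = ((5 + 2)**2*206)*(-19) = (7**2*206)*(-19) = (49*206)*(-19) = 10094*(-19) = -191786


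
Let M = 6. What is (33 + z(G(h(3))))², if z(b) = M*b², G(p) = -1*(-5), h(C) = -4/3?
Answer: 33489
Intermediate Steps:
h(C) = -4/3 (h(C) = -4*⅓ = -4/3)
G(p) = 5
z(b) = 6*b²
(33 + z(G(h(3))))² = (33 + 6*5²)² = (33 + 6*25)² = (33 + 150)² = 183² = 33489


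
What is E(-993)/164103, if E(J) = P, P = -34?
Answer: -34/164103 ≈ -0.00020719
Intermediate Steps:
E(J) = -34
E(-993)/164103 = -34/164103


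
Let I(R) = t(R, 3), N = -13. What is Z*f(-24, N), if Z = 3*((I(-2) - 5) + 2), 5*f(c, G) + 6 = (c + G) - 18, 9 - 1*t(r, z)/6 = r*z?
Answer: -15921/5 ≈ -3184.2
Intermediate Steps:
t(r, z) = 54 - 6*r*z
I(R) = 54 - 18*R (I(R) = 54 - 6*R*3 = 54 - 18*R)
f(c, G) = -24/5 + G/5 + c/5 (f(c, G) = -6/5 + ((c + G) - 18)/5 = -6/5 + ((G + c) - 18)/5 = -6/5 + (-18 + G + c)/5 = -6/5 + (-18/5 + G/5 + c/5) = -24/5 + G/5 + c/5)
Z = 261 (Z = 3*(((54 - 18*(-2)) - 5) + 2) = 3*(((54 + 36) - 5) + 2) = 3*((90 - 5) + 2) = 3*(85 + 2) = 3*87 = 261)
Z*f(-24, N) = 261*(-24/5 + (⅕)*(-13) + (⅕)*(-24)) = 261*(-24/5 - 13/5 - 24/5) = 261*(-61/5) = -15921/5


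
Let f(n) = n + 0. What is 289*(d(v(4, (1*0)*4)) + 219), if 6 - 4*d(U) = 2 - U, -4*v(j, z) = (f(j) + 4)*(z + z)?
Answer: 63580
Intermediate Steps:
f(n) = n
v(j, z) = -z*(4 + j)/2 (v(j, z) = -(j + 4)*(z + z)/4 = -(4 + j)*2*z/4 = -z*(4 + j)/2)
d(U) = 1 + U/4 (d(U) = 3/2 - (2 - U)/4 = 3/2 + (-1/2 + U/4) = 1 + U/4)
289*(d(v(4, (1*0)*4)) + 219) = 289*((1 + (-(1*0)*4*(4 + 4)/2)/4) + 219) = 289*((1 + (-1/2*0*4*8)/4) + 219) = 289*((1 + (-1/2*0*8)/4) + 219) = 289*((1 + (1/4)*0) + 219) = 289*((1 + 0) + 219) = 289*(1 + 219) = 289*220 = 63580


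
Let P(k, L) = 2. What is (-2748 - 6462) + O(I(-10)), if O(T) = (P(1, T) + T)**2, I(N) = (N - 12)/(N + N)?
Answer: -920039/100 ≈ -9200.4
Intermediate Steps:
I(N) = (-12 + N)/(2*N) (I(N) = (-12 + N)/((2*N)) = (-12 + N)*(1/(2*N)) = (-12 + N)/(2*N))
O(T) = (2 + T)**2
(-2748 - 6462) + O(I(-10)) = (-2748 - 6462) + (2 + (1/2)*(-12 - 10)/(-10))**2 = -9210 + (2 + (1/2)*(-1/10)*(-22))**2 = -9210 + (2 + 11/10)**2 = -9210 + (31/10)**2 = -9210 + 961/100 = -920039/100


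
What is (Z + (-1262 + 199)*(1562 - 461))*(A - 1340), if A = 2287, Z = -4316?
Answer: -1112421013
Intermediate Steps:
(Z + (-1262 + 199)*(1562 - 461))*(A - 1340) = (-4316 + (-1262 + 199)*(1562 - 461))*(2287 - 1340) = (-4316 - 1063*1101)*947 = (-4316 - 1170363)*947 = -1174679*947 = -1112421013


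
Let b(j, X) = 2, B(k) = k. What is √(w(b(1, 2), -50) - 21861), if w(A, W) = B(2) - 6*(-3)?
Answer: I*√21841 ≈ 147.79*I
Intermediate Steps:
w(A, W) = 20 (w(A, W) = 2 - 6*(-3) = 2 + 18 = 20)
√(w(b(1, 2), -50) - 21861) = √(20 - 21861) = √(-21841) = I*√21841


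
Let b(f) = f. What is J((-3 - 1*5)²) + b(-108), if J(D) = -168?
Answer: -276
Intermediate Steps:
J((-3 - 1*5)²) + b(-108) = -168 - 108 = -276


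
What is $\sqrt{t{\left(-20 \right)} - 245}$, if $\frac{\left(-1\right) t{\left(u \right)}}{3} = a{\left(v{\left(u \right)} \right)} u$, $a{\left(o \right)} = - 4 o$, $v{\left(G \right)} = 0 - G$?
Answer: $i \sqrt{5045} \approx 71.028 i$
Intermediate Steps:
$v{\left(G \right)} = - G$
$t{\left(u \right)} = - 12 u^{2}$ ($t{\left(u \right)} = - 3 - 4 \left(- u\right) u = - 3 \cdot 4 u u = - 3 \cdot 4 u^{2} = - 12 u^{2}$)
$\sqrt{t{\left(-20 \right)} - 245} = \sqrt{- 12 \left(-20\right)^{2} - 245} = \sqrt{\left(-12\right) 400 - 245} = \sqrt{-4800 - 245} = \sqrt{-5045} = i \sqrt{5045}$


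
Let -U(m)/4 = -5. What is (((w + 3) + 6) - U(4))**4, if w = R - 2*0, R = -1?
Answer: 20736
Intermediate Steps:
U(m) = 20 (U(m) = -4*(-5) = 20)
w = -1 (w = -1 - 2*0 = -1 + 0 = -1)
(((w + 3) + 6) - U(4))**4 = (((-1 + 3) + 6) - 1*20)**4 = ((2 + 6) - 20)**4 = (8 - 20)**4 = (-12)**4 = 20736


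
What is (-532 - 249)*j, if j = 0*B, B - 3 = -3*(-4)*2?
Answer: 0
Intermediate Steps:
B = 27 (B = 3 - 3*(-4)*2 = 3 + 12*2 = 3 + 24 = 27)
j = 0 (j = 0*27 = 0)
(-532 - 249)*j = (-532 - 249)*0 = -781*0 = 0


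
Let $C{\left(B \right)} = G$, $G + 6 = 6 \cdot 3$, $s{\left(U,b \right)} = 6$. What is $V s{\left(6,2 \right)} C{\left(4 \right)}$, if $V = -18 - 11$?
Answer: $-2088$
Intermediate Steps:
$G = 12$ ($G = -6 + 6 \cdot 3 = -6 + 18 = 12$)
$C{\left(B \right)} = 12$
$V = -29$
$V s{\left(6,2 \right)} C{\left(4 \right)} = \left(-29\right) 6 \cdot 12 = \left(-174\right) 12 = -2088$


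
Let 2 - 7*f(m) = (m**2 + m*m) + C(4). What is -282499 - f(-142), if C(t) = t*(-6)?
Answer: -1937191/7 ≈ -2.7674e+5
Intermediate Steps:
C(t) = -6*t
f(m) = 26/7 - 2*m**2/7 (f(m) = 2/7 - ((m**2 + m*m) - 6*4)/7 = 2/7 - ((m**2 + m**2) - 24)/7 = 2/7 - (2*m**2 - 24)/7 = 2/7 - (-24 + 2*m**2)/7 = 2/7 + (24/7 - 2*m**2/7) = 26/7 - 2*m**2/7)
-282499 - f(-142) = -282499 - (26/7 - 2/7*(-142)**2) = -282499 - (26/7 - 2/7*20164) = -282499 - (26/7 - 40328/7) = -282499 - 1*(-40302/7) = -282499 + 40302/7 = -1937191/7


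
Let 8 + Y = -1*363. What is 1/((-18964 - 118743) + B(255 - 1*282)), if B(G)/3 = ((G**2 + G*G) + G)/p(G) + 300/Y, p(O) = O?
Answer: -371/51149186 ≈ -7.2533e-6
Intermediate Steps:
Y = -371 (Y = -8 - 1*363 = -8 - 363 = -371)
B(G) = -900/371 + 3*(G + 2*G**2)/G (B(G) = 3*(((G**2 + G*G) + G)/G + 300/(-371)) = 3*(((G**2 + G**2) + G)/G + 300*(-1/371)) = 3*((2*G**2 + G)/G - 300/371) = 3*((G + 2*G**2)/G - 300/371) = 3*(-300/371 + (G + 2*G**2)/G) = -900/371 + 3*(G + 2*G**2)/G)
1/((-18964 - 118743) + B(255 - 1*282)) = 1/((-18964 - 118743) + (213/371 + 6*(255 - 1*282))) = 1/(-137707 + (213/371 + 6*(255 - 282))) = 1/(-137707 + (213/371 + 6*(-27))) = 1/(-137707 + (213/371 - 162)) = 1/(-137707 - 59889/371) = 1/(-51149186/371) = -371/51149186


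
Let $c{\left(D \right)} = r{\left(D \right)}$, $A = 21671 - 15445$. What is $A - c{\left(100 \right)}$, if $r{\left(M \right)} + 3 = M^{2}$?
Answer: $-3771$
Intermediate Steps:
$A = 6226$
$r{\left(M \right)} = -3 + M^{2}$
$c{\left(D \right)} = -3 + D^{2}$
$A - c{\left(100 \right)} = 6226 - \left(-3 + 100^{2}\right) = 6226 - \left(-3 + 10000\right) = 6226 - 9997 = -3771$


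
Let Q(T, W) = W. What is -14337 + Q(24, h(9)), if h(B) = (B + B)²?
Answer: -14013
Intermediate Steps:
h(B) = 4*B² (h(B) = (2*B)² = 4*B²)
-14337 + Q(24, h(9)) = -14337 + 4*9² = -14337 + 4*81 = -14337 + 324 = -14013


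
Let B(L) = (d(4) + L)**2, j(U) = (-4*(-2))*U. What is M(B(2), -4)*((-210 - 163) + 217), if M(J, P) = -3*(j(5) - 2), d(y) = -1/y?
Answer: 17784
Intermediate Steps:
j(U) = 8*U
B(L) = (-1/4 + L)**2
M(J, P) = -114 (M(J, P) = -3*(8*5 - 2) = -3*(40 - 2) = -3*38 = -114)
M(B(2), -4)*((-210 - 163) + 217) = -114*((-210 - 163) + 217) = -114*(-373 + 217) = -114*(-156) = 17784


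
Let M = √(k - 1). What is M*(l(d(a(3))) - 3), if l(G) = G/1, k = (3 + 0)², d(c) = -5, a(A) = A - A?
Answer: -16*√2 ≈ -22.627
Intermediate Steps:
a(A) = 0
k = 9 (k = 3² = 9)
l(G) = G (l(G) = G*1 = G)
M = 2*√2 (M = √(9 - 1) = √8 = 2*√2 ≈ 2.8284)
M*(l(d(a(3))) - 3) = (2*√2)*(-5 - 3) = (2*√2)*(-8) = -16*√2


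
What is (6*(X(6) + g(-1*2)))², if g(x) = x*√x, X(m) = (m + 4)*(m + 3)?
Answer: 291312 - 12960*I*√2 ≈ 2.9131e+5 - 18328.0*I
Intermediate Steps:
X(m) = (3 + m)*(4 + m) (X(m) = (4 + m)*(3 + m) = (3 + m)*(4 + m))
g(x) = x^(3/2)
(6*(X(6) + g(-1*2)))² = (6*((12 + 6² + 7*6) + (-1*2)^(3/2)))² = (6*((12 + 36 + 42) + (-2)^(3/2)))² = (6*(90 - 2*I*√2))² = (540 - 12*I*√2)²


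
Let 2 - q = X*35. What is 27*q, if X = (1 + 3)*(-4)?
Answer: 15174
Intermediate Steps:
X = -16 (X = 4*(-4) = -16)
q = 562 (q = 2 - (-16)*35 = 2 - 1*(-560) = 2 + 560 = 562)
27*q = 27*562 = 15174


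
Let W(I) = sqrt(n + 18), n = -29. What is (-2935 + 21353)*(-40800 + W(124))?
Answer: -751454400 + 18418*I*sqrt(11) ≈ -7.5145e+8 + 61086.0*I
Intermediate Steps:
W(I) = I*sqrt(11) (W(I) = sqrt(-29 + 18) = sqrt(-11) = I*sqrt(11))
(-2935 + 21353)*(-40800 + W(124)) = (-2935 + 21353)*(-40800 + I*sqrt(11)) = 18418*(-40800 + I*sqrt(11)) = -751454400 + 18418*I*sqrt(11)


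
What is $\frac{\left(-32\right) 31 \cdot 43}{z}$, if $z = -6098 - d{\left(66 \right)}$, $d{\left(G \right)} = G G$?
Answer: $\frac{21328}{5227} \approx 4.0804$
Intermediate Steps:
$d{\left(G \right)} = G^{2}$
$z = -10454$ ($z = -6098 - 66^{2} = -6098 - 4356 = -10454$)
$\frac{\left(-32\right) 31 \cdot 43}{z} = \frac{\left(-32\right) 31 \cdot 43}{-10454} = \left(-992\right) 43 \left(- \frac{1}{10454}\right) = \left(-42656\right) \left(- \frac{1}{10454}\right) = \frac{21328}{5227}$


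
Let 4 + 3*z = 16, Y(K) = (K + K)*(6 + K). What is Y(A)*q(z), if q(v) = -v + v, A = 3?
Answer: 0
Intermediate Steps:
Y(K) = 2*K*(6 + K) (Y(K) = (2*K)*(6 + K) = 2*K*(6 + K))
z = 4 (z = -4/3 + (1/3)*16 = -4/3 + 16/3 = 4)
q(v) = 0
Y(A)*q(z) = (2*3*(6 + 3))*0 = (2*3*9)*0 = 54*0 = 0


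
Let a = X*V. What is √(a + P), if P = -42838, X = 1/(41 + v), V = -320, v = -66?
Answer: I*√1070630/5 ≈ 206.94*I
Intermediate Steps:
X = -1/25 (X = 1/(41 - 66) = 1/(-25) = -1/25 ≈ -0.040000)
a = 64/5 (a = -1/25*(-320) = 64/5 ≈ 12.800)
√(a + P) = √(64/5 - 42838) = √(-214126/5) = I*√1070630/5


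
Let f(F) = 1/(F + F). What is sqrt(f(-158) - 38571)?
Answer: I*sqrt(962886523)/158 ≈ 196.4*I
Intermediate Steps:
f(F) = 1/(2*F)
sqrt(f(-158) - 38571) = sqrt((1/2)/(-158) - 38571) = sqrt((1/2)*(-1/158) - 38571) = sqrt(-1/316 - 38571) = sqrt(-12188437/316) = I*sqrt(962886523)/158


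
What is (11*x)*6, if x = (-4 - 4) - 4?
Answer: -792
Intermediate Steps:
x = -12 (x = -8 - 4 = -12)
(11*x)*6 = (11*(-12))*6 = -132*6 = -792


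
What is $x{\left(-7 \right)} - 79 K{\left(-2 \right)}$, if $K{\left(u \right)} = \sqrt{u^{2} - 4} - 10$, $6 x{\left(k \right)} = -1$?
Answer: $\frac{4739}{6} \approx 789.83$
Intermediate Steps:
$x{\left(k \right)} = - \frac{1}{6}$ ($x{\left(k \right)} = \frac{1}{6} \left(-1\right) = - \frac{1}{6}$)
$K{\left(u \right)} = -10 + \sqrt{-4 + u^{2}}$ ($K{\left(u \right)} = \sqrt{-4 + u^{2}} - 10 = -10 + \sqrt{-4 + u^{2}}$)
$x{\left(-7 \right)} - 79 K{\left(-2 \right)} = - \frac{1}{6} - 79 \left(-10 + \sqrt{-4 + \left(-2\right)^{2}}\right) = - \frac{1}{6} - 79 \left(-10 + \sqrt{-4 + 4}\right) = - \frac{1}{6} - 79 \left(-10 + \sqrt{0}\right) = - \frac{1}{6} - 79 \left(-10 + 0\right) = - \frac{1}{6} - -790 = - \frac{1}{6} + 790 = \frac{4739}{6}$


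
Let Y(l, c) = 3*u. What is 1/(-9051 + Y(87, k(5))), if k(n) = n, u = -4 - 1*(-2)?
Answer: -1/9057 ≈ -0.00011041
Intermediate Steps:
u = -2 (u = -4 + 2 = -2)
Y(l, c) = -6 (Y(l, c) = 3*(-2) = -6)
1/(-9051 + Y(87, k(5))) = 1/(-9051 - 6) = 1/(-9057) = -1/9057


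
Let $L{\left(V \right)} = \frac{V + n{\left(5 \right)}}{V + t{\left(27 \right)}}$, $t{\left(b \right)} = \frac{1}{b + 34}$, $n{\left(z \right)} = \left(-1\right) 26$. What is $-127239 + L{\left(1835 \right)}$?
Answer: $- \frac{4747504785}{37312} \approx -1.2724 \cdot 10^{5}$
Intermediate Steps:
$n{\left(z \right)} = -26$
$t{\left(b \right)} = \frac{1}{34 + b}$
$L{\left(V \right)} = \frac{-26 + V}{\frac{1}{61} + V}$ ($L{\left(V \right)} = \frac{V - 26}{V + \frac{1}{34 + 27}} = \frac{-26 + V}{V + \frac{1}{61}} = \frac{-26 + V}{\frac{1}{61} + V}$)
$-127239 + L{\left(1835 \right)} = -127239 + \frac{61 \left(-26 + 1835\right)}{1 + 61 \cdot 1835} = -127239 + 61 \frac{1}{1 + 111935} \cdot 1809 = -127239 + 61 \cdot \frac{1}{111936} \cdot 1809 = -127239 + \frac{36783}{37312} = - \frac{4747504785}{37312}$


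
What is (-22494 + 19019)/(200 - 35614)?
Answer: 3475/35414 ≈ 0.098125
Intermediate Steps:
(-22494 + 19019)/(200 - 35614) = -3475/(-35414) = -3475*(-1/35414) = 3475/35414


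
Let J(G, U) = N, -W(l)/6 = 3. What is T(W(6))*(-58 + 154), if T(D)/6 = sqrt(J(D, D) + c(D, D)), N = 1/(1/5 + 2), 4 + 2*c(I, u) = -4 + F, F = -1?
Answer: 288*I*sqrt(1958)/11 ≈ 1158.5*I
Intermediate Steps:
W(l) = -18 (W(l) = -6*3 = -18)
c(I, u) = -9/2 (c(I, u) = -2 + (-4 - 1)/2 = -2 + (1/2)*(-5) = -2 - 5/2 = -9/2)
N = 5/11 (N = 1/(1/5 + 2) = 1/(11/5) = 5/11 ≈ 0.45455)
J(G, U) = 5/11
T(D) = 3*I*sqrt(1958)/11 (T(D) = 6*sqrt(5/11 - 9/2) = 6*sqrt(-89/22) = 6*(I*sqrt(1958)/22) = 3*I*sqrt(1958)/11)
T(W(6))*(-58 + 154) = (3*I*sqrt(1958)/11)*(-58 + 154) = (3*I*sqrt(1958)/11)*96 = 288*I*sqrt(1958)/11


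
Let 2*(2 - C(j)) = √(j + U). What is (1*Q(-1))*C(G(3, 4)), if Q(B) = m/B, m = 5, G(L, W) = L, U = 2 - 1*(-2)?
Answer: -10 + 5*√7/2 ≈ -3.3856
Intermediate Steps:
U = 4 (U = 2 + 2 = 4)
Q(B) = 5/B
C(j) = 2 - √(4 + j)/2 (C(j) = 2 - √(j + 4)/2 = 2 - √(4 + j)/2)
(1*Q(-1))*C(G(3, 4)) = (1*(5/(-1)))*(2 - √(4 + 3)/2) = (1*(5*(-1)))*(2 - √7/2) = (1*(-5))*(2 - √7/2) = -5*(2 - √7/2) = -10 + 5*√7/2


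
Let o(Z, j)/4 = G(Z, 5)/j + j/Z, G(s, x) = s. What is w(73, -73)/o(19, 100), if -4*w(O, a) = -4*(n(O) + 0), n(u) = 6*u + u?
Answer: 242725/10361 ≈ 23.427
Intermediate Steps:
n(u) = 7*u
w(O, a) = 7*O (w(O, a) = -(-1)*(7*O + 0) = -(-1)*7*O = -(-7)*O = 7*O)
o(Z, j) = 4*Z/j + 4*j/Z (o(Z, j) = 4*(Z/j + j/Z) = 4*Z/j + 4*j/Z)
w(73, -73)/o(19, 100) = (7*73)/(4*19/100 + 4*100/19) = 511/(4*19*(1/100) + 4*100*(1/19)) = 511/(19/25 + 400/19) = 511/(10361/475) = 511*(475/10361) = 242725/10361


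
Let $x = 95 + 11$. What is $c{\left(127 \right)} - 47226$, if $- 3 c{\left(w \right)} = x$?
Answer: $- \frac{141784}{3} \approx -47261.0$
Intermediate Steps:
$x = 106$
$c{\left(w \right)} = - \frac{106}{3}$ ($c{\left(w \right)} = \left(- \frac{1}{3}\right) 106 = - \frac{106}{3}$)
$c{\left(127 \right)} - 47226 = - \frac{106}{3} - 47226 = - \frac{141784}{3}$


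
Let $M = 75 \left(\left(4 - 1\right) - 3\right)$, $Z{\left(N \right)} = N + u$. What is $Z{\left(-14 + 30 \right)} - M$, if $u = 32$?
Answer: $48$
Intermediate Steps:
$Z{\left(N \right)} = 32 + N$ ($Z{\left(N \right)} = N + 32 = 32 + N$)
$M = 0$ ($M = 75 \left(3 - 3\right) = 75 \cdot 0 = 0$)
$Z{\left(-14 + 30 \right)} - M = \left(32 + \left(-14 + 30\right)\right) - 0 = \left(32 + 16\right) + 0 = 48 + 0 = 48$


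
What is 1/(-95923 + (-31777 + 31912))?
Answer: -1/95788 ≈ -1.0440e-5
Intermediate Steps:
1/(-95923 + (-31777 + 31912)) = 1/(-95923 + 135) = 1/(-95788) = -1/95788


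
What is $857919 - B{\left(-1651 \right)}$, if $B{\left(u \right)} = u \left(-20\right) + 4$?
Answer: $824895$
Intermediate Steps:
$B{\left(u \right)} = 4 - 20 u$ ($B{\left(u \right)} = - 20 u + 4 = 4 - 20 u$)
$857919 - B{\left(-1651 \right)} = 857919 - \left(4 - -33020\right) = 857919 - \left(4 + 33020\right) = 857919 - 33024 = 824895$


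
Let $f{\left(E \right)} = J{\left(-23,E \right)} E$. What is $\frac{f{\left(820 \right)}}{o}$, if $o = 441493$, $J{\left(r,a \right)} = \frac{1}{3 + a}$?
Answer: $\frac{820}{363348739} \approx 2.2568 \cdot 10^{-6}$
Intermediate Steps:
$f{\left(E \right)} = \frac{E}{3 + E}$
$\frac{f{\left(820 \right)}}{o} = \frac{820 \frac{1}{3 + 820}}{441493} = \frac{820}{823} \cdot \frac{1}{441493} = \frac{820}{363348739}$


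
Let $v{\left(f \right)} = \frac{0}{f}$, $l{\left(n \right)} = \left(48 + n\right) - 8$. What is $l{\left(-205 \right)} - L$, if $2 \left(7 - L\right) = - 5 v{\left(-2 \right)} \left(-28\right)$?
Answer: $-172$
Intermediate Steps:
$l{\left(n \right)} = 40 + n$
$v{\left(f \right)} = 0$
$L = 7$ ($L = 7 - \frac{\left(-5\right) 0 \left(-28\right)}{2} = 7 - \frac{0 \left(-28\right)}{2} = 7 - 0 = 7 + 0 = 7$)
$l{\left(-205 \right)} - L = \left(40 - 205\right) - 7 = -165 - 7 = -172$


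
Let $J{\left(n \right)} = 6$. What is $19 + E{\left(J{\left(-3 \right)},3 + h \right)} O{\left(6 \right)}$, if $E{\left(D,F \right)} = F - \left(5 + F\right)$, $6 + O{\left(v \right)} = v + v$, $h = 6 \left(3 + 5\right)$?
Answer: $-11$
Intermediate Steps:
$h = 48$ ($h = 6 \cdot 8 = 48$)
$O{\left(v \right)} = -6 + 2 v$ ($O{\left(v \right)} = -6 + \left(v + v\right) = -6 + 2 v$)
$E{\left(D,F \right)} = -5$
$19 + E{\left(J{\left(-3 \right)},3 + h \right)} O{\left(6 \right)} = 19 - 5 \left(-6 + 2 \cdot 6\right) = 19 - 5 \left(-6 + 12\right) = 19 - 30 = -11$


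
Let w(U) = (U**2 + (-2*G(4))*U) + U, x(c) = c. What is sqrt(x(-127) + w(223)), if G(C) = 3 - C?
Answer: sqrt(50271) ≈ 224.21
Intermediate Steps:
w(U) = U**2 + 3*U (w(U) = (U**2 + (-2*(3 - 1*4))*U) + U = (U**2 + (-2*(3 - 4))*U) + U = (U**2 + (-2*(-1))*U) + U = (U**2 + 2*U) + U = U**2 + 3*U)
sqrt(x(-127) + w(223)) = sqrt(-127 + 223*(3 + 223)) = sqrt(-127 + 223*226) = sqrt(-127 + 50398) = sqrt(50271)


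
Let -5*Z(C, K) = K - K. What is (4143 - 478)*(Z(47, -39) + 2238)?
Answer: 8202270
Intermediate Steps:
Z(C, K) = 0 (Z(C, K) = -(K - K)/5 = -⅕*0 = 0)
(4143 - 478)*(Z(47, -39) + 2238) = (4143 - 478)*(0 + 2238) = 3665*2238 = 8202270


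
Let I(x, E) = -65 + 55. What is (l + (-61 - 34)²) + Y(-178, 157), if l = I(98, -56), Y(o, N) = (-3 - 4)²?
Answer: 9064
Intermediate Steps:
Y(o, N) = 49 (Y(o, N) = (-7)² = 49)
I(x, E) = -10
l = -10
(l + (-61 - 34)²) + Y(-178, 157) = (-10 + (-61 - 34)²) + 49 = (-10 + (-95)²) + 49 = (-10 + 9025) + 49 = 9015 + 49 = 9064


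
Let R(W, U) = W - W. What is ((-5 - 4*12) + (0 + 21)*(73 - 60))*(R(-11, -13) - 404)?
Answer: -88880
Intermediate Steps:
R(W, U) = 0
((-5 - 4*12) + (0 + 21)*(73 - 60))*(R(-11, -13) - 404) = ((-5 - 4*12) + (0 + 21)*(73 - 60))*(0 - 404) = ((-5 - 48) + 21*13)*(-404) = (-53 + 273)*(-404) = 220*(-404) = -88880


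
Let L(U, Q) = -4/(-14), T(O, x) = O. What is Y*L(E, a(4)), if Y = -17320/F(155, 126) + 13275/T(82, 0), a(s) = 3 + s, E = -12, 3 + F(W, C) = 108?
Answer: -5273/6027 ≈ -0.87490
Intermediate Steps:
F(W, C) = 105 (F(W, C) = -3 + 108 = 105)
L(U, Q) = 2/7 (L(U, Q) = -4*(-1/14) = 2/7)
Y = -5273/1722 (Y = -17320/105 + 13275/82 = -17320*1/105 + 13275*(1/82) = -3464/21 + 13275/82 = -5273/1722 ≈ -3.0621)
Y*L(E, a(4)) = -5273/1722*2/7 = -5273/6027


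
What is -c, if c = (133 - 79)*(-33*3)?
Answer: 5346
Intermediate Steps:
c = -5346 (c = 54*(-99) = -5346)
-c = -1*(-5346) = 5346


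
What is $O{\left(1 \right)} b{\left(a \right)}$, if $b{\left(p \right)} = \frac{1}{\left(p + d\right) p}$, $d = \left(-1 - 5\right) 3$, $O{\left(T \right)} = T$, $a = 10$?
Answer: $- \frac{1}{80} \approx -0.0125$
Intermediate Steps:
$d = -18$ ($d = \left(-6\right) 3 = -18$)
$b{\left(p \right)} = \frac{1}{p \left(-18 + p\right)}$ ($b{\left(p \right)} = \frac{1}{\left(p - 18\right) p} = \frac{1}{\left(-18 + p\right) p} = \frac{1}{p \left(-18 + p\right)}$)
$O{\left(1 \right)} b{\left(a \right)} = 1 \frac{1}{10 \left(-18 + 10\right)} = 1 \frac{1}{10 \left(-8\right)} = 1 \cdot \frac{1}{10} \left(- \frac{1}{8}\right) = 1 \left(- \frac{1}{80}\right) = - \frac{1}{80}$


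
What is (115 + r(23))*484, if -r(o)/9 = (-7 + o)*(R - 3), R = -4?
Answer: 543532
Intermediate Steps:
r(o) = -441 + 63*o (r(o) = -9*(-7 + o)*(-4 - 3) = -9*(-7 + o)*(-7) = -9*(49 - 7*o) = -441 + 63*o)
(115 + r(23))*484 = (115 + (-441 + 63*23))*484 = (115 + (-441 + 1449))*484 = (115 + 1008)*484 = 1123*484 = 543532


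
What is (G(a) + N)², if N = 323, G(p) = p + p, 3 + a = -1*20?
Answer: 76729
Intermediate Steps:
a = -23 (a = -3 - 1*20 = -3 - 20 = -23)
G(p) = 2*p
(G(a) + N)² = (2*(-23) + 323)² = (-46 + 323)² = 277² = 76729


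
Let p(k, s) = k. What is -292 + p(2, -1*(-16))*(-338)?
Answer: -968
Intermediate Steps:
-292 + p(2, -1*(-16))*(-338) = -292 + 2*(-338) = -292 - 676 = -968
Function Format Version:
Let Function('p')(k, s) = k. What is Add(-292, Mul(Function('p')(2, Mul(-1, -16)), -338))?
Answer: -968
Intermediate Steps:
Add(-292, Mul(Function('p')(2, Mul(-1, -16)), -338)) = Add(-292, Mul(2, -338)) = Add(-292, -676) = -968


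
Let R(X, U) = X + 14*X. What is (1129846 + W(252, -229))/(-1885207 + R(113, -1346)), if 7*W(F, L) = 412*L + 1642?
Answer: -977027/1648073 ≈ -0.59283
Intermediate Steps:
W(F, L) = 1642/7 + 412*L/7 (W(F, L) = (412*L + 1642)/7 = (1642 + 412*L)/7 = 1642/7 + 412*L/7)
R(X, U) = 15*X
(1129846 + W(252, -229))/(-1885207 + R(113, -1346)) = (1129846 + (1642/7 + (412/7)*(-229)))/(-1885207 + 15*113) = (1129846 + (1642/7 - 94348/7))/(-1885207 + 1695) = (1129846 - 92706/7)/(-1883512) = (7816216/7)*(-1/1883512) = -977027/1648073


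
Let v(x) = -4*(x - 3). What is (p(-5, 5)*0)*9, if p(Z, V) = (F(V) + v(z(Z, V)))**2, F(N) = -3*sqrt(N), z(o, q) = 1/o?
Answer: 0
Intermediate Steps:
v(x) = 12 - 4*x (v(x) = -4*(-3 + x) = 12 - 4*x)
p(Z, V) = (12 - 4/Z - 3*sqrt(V))**2 (p(Z, V) = (-3*sqrt(V) + (12 - 4/Z))**2 = (12 - 4/Z - 3*sqrt(V))**2)
(p(-5, 5)*0)*9 = (((4 + 3*(-5)*(-4 + sqrt(5)))**2/(-5)**2)*0)*9 = (((4 + (60 - 15*sqrt(5)))**2/25)*0)*9 = (((64 - 15*sqrt(5))**2/25)*0)*9 = 0*9 = 0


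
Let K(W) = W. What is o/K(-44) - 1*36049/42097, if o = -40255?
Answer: 153911689/168388 ≈ 914.03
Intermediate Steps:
o/K(-44) - 1*36049/42097 = -40255/(-44) - 1*36049/42097 = -40255*(-1/44) - 36049*1/42097 = 40255/44 - 36049/42097 = 153911689/168388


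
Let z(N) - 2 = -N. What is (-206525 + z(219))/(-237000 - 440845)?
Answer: 206742/677845 ≈ 0.30500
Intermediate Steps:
z(N) = 2 - N
(-206525 + z(219))/(-237000 - 440845) = (-206525 + (2 - 1*219))/(-237000 - 440845) = (-206525 + (2 - 219))/(-677845) = (-206525 - 217)*(-1/677845) = -206742*(-1/677845) = 206742/677845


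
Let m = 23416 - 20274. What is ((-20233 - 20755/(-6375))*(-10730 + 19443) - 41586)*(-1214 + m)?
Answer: -433388890558736/1275 ≈ -3.3991e+11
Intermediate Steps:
m = 3142
((-20233 - 20755/(-6375))*(-10730 + 19443) - 41586)*(-1214 + m) = ((-20233 - 20755/(-6375))*(-10730 + 19443) - 41586)*(-1214 + 3142) = ((-20233 - 20755*(-1/6375))*8713 - 41586)*1928 = ((-20233 + 4151/1275)*8713 - 41586)*1928 = (-25792924/1275*8713 - 41586)*1928 = (-224733746812/1275 - 41586)*1928 = -224786768962/1275*1928 = -433388890558736/1275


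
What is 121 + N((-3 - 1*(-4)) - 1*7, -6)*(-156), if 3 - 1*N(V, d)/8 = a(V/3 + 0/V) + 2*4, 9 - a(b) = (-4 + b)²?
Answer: -27335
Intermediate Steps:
a(b) = 9 - (-4 + b)²
N(V, d) = -112 + 8*(-4 + V/3)² (N(V, d) = 24 - 8*((9 - (-4 + (V/3 + 0/V))²) + 2*4) = 24 - 8*((9 - (-4 + (V*(⅓) + 0))²) + 8) = 24 - 8*((9 - (-4 + (V/3 + 0))²) + 8) = 24 - 8*((9 - (-4 + V/3)²) + 8) = 24 - 8*(17 - (-4 + V/3)²) = 24 + (-136 + 8*(-4 + V/3)²) = -112 + 8*(-4 + V/3)²)
121 + N((-3 - 1*(-4)) - 1*7, -6)*(-156) = 121 + (-112 + 8*(-12 + ((-3 - 1*(-4)) - 1*7))²/9)*(-156) = 121 + (-112 + 8*(-12 + ((-3 + 4) - 7))²/9)*(-156) = 121 + (-112 + 8*(-12 + (1 - 7))²/9)*(-156) = 121 + (-112 + 8*(-12 - 6)²/9)*(-156) = 121 + (-112 + (8/9)*(-18)²)*(-156) = 121 + (-112 + (8/9)*324)*(-156) = 121 + (-112 + 288)*(-156) = 121 + 176*(-156) = 121 - 27456 = -27335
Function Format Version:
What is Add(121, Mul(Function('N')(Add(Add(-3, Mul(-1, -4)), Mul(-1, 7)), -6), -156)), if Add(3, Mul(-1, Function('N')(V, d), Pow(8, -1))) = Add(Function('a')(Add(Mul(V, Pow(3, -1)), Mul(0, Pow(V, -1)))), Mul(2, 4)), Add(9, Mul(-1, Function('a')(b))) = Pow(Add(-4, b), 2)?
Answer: -27335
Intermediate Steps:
Function('a')(b) = Add(9, Mul(-1, Pow(Add(-4, b), 2)))
Function('N')(V, d) = Add(-112, Mul(8, Pow(Add(-4, Mul(Rational(1, 3), V)), 2))) (Function('N')(V, d) = Add(24, Mul(-8, Add(Add(9, Mul(-1, Pow(Add(-4, Add(Mul(V, Pow(3, -1)), Mul(0, Pow(V, -1)))), 2))), Mul(2, 4)))) = Add(24, Mul(-8, Add(Add(9, Mul(-1, Pow(Add(-4, Add(Mul(V, Rational(1, 3)), 0)), 2))), 8))) = Add(24, Mul(-8, Add(Add(9, Mul(-1, Pow(Add(-4, Add(Mul(Rational(1, 3), V), 0)), 2))), 8))) = Add(24, Mul(-8, Add(Add(9, Mul(-1, Pow(Add(-4, Mul(Rational(1, 3), V)), 2))), 8))) = Add(24, Mul(-8, Add(17, Mul(-1, Pow(Add(-4, Mul(Rational(1, 3), V)), 2))))) = Add(24, Add(-136, Mul(8, Pow(Add(-4, Mul(Rational(1, 3), V)), 2)))) = Add(-112, Mul(8, Pow(Add(-4, Mul(Rational(1, 3), V)), 2))))
Add(121, Mul(Function('N')(Add(Add(-3, Mul(-1, -4)), Mul(-1, 7)), -6), -156)) = Add(121, Mul(Add(-112, Mul(Rational(8, 9), Pow(Add(-12, Add(Add(-3, Mul(-1, -4)), Mul(-1, 7))), 2))), -156)) = Add(121, Mul(Add(-112, Mul(Rational(8, 9), Pow(Add(-12, Add(Add(-3, 4), -7)), 2))), -156)) = Add(121, Mul(Add(-112, Mul(Rational(8, 9), Pow(Add(-12, Add(1, -7)), 2))), -156)) = Add(121, Mul(Add(-112, Mul(Rational(8, 9), Pow(Add(-12, -6), 2))), -156)) = Add(121, Mul(Add(-112, Mul(Rational(8, 9), Pow(-18, 2))), -156)) = Add(121, Mul(Add(-112, Mul(Rational(8, 9), 324)), -156)) = Add(121, Mul(Add(-112, 288), -156)) = Add(121, Mul(176, -156)) = Add(121, -27456) = -27335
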